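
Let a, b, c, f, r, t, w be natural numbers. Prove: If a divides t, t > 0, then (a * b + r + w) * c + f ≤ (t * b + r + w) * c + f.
a divides t and t > 0, hence a ≤ t. By multiplying by a non-negative, a * b ≤ t * b. Then a * b + r ≤ t * b + r. Then a * b + r + w ≤ t * b + r + w. By multiplying by a non-negative, (a * b + r + w) * c ≤ (t * b + r + w) * c. Then (a * b + r + w) * c + f ≤ (t * b + r + w) * c + f.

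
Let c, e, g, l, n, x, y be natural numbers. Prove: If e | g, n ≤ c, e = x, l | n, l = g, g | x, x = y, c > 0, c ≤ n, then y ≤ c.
From e = x and e | g, x | g. Since g | x, g = x. x = y, so g = y. From n ≤ c and c ≤ n, n = c. Since l | n, l | c. Since l = g, g | c. c > 0, so g ≤ c. Since g = y, y ≤ c.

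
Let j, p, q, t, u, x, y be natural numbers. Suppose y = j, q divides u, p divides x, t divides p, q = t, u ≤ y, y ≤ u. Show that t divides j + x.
u ≤ y and y ≤ u, so u = y. y = j, so u = j. Because q = t and q divides u, t divides u. u = j, so t divides j. Because t divides p and p divides x, t divides x. Because t divides j, t divides j + x.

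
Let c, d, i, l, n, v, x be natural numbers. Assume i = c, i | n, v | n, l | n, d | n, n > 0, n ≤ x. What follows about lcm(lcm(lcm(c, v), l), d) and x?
lcm(lcm(lcm(c, v), l), d) ≤ x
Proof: i = c and i | n, so c | n. v | n, so lcm(c, v) | n. Because l | n, lcm(lcm(c, v), l) | n. Since d | n, lcm(lcm(lcm(c, v), l), d) | n. n > 0, so lcm(lcm(lcm(c, v), l), d) ≤ n. Because n ≤ x, lcm(lcm(lcm(c, v), l), d) ≤ x.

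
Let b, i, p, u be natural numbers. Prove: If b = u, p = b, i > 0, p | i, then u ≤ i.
From p = b and b = u, p = u. Since p | i, u | i. i > 0, so u ≤ i.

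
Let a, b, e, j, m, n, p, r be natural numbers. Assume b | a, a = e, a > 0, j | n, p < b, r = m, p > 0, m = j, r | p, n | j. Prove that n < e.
From j | n and n | j, j = n. Because m = j, m = n. r = m and r | p, hence m | p. p > 0, so m ≤ p. m = n, so n ≤ p. b | a and a > 0, hence b ≤ a. a = e, so b ≤ e. p < b, so p < e. n ≤ p, so n < e.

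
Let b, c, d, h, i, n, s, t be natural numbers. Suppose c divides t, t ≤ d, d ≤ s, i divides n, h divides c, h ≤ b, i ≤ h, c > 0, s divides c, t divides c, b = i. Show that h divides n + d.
b = i and h ≤ b, hence h ≤ i. Because i ≤ h, i = h. i divides n, so h divides n. t divides c and c divides t, hence t = c. Since t ≤ d, c ≤ d. s divides c and c > 0, therefore s ≤ c. Since d ≤ s, d ≤ c. c ≤ d, so c = d. h divides c, so h divides d. Since h divides n, h divides n + d.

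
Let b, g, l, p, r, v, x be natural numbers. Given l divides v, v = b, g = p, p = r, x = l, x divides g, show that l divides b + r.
Because v = b and l divides v, l divides b. g = p and p = r, thus g = r. x divides g, so x divides r. x = l, so l divides r. l divides b, so l divides b + r.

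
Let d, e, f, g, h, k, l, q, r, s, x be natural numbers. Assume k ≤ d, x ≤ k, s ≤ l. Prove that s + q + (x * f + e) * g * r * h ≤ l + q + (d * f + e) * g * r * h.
Since s ≤ l, s + q ≤ l + q. From x ≤ k and k ≤ d, x ≤ d. Then x * f ≤ d * f. Then x * f + e ≤ d * f + e. Then (x * f + e) * g ≤ (d * f + e) * g. Then (x * f + e) * g * r ≤ (d * f + e) * g * r. Then (x * f + e) * g * r * h ≤ (d * f + e) * g * r * h. Since s + q ≤ l + q, s + q + (x * f + e) * g * r * h ≤ l + q + (d * f + e) * g * r * h.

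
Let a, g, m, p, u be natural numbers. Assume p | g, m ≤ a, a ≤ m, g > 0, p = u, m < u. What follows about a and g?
a < g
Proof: m ≤ a and a ≤ m, so m = a. m < u, so a < u. p = u and p | g, so u | g. g > 0, so u ≤ g. a < u, so a < g.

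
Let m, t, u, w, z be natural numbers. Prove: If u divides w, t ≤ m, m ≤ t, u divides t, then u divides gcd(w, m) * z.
t ≤ m and m ≤ t, therefore t = m. Since u divides t, u divides m. Since u divides w, u divides gcd(w, m). Then u divides gcd(w, m) * z.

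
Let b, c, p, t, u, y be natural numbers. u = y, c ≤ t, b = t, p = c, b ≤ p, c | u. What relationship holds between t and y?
t | y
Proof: Because p = c and b ≤ p, b ≤ c. b = t, so t ≤ c. Since c ≤ t, c = t. Since c | u, t | u. Since u = y, t | y.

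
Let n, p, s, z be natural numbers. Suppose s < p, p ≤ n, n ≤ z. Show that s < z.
Since s < p and p ≤ n, s < n. Since n ≤ z, s < z.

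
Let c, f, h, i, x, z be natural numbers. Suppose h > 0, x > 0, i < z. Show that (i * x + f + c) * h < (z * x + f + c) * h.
i < z and x > 0, therefore i * x < z * x. Then i * x + f < z * x + f. Then i * x + f + c < z * x + f + c. h > 0, so (i * x + f + c) * h < (z * x + f + c) * h.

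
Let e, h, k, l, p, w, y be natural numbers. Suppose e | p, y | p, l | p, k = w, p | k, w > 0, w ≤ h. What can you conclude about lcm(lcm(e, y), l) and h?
lcm(lcm(e, y), l) ≤ h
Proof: Since e | p and y | p, lcm(e, y) | p. Since l | p, lcm(lcm(e, y), l) | p. k = w and p | k, thus p | w. Since lcm(lcm(e, y), l) | p, lcm(lcm(e, y), l) | w. Since w > 0, lcm(lcm(e, y), l) ≤ w. w ≤ h, so lcm(lcm(e, y), l) ≤ h.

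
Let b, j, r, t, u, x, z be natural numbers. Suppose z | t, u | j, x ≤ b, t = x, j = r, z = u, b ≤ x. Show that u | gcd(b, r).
Since x ≤ b and b ≤ x, x = b. Because t = x, t = b. From z = u and z | t, u | t. t = b, so u | b. Since j = r and u | j, u | r. Since u | b, u | gcd(b, r).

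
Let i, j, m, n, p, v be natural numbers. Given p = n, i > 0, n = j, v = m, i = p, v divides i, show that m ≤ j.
p = n and n = j, hence p = j. v divides i and i > 0, so v ≤ i. Since v = m, m ≤ i. i = p, so m ≤ p. From p = j, m ≤ j.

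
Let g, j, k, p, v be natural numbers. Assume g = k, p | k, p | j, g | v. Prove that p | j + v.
g = k and g | v, so k | v. Since p | k, p | v. Since p | j, p | j + v.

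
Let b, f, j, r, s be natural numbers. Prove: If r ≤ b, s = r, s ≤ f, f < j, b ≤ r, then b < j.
r ≤ b and b ≤ r, so r = b. Since s = r, s = b. Because s ≤ f and f < j, s < j. From s = b, b < j.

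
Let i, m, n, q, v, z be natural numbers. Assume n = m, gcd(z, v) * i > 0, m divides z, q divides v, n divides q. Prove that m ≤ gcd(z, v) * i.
From n divides q and q divides v, n divides v. From n = m, m divides v. m divides z, so m divides gcd(z, v). Then m divides gcd(z, v) * i. gcd(z, v) * i > 0, so m ≤ gcd(z, v) * i.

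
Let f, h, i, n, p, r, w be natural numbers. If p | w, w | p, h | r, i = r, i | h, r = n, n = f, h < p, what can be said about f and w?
f < w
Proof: Since p | w and w | p, p = w. From i = r and i | h, r | h. Since h | r, h = r. From r = n, h = n. Since n = f, h = f. Since h < p, f < p. Since p = w, f < w.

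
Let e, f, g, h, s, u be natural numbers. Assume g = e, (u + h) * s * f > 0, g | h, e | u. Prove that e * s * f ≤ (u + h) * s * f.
g = e and g | h, so e | h. Since e | u, e | u + h. Then e * s | (u + h) * s. Then e * s * f | (u + h) * s * f. Since (u + h) * s * f > 0, e * s * f ≤ (u + h) * s * f.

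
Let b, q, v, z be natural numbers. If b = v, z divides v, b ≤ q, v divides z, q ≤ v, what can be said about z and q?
z = q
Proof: z divides v and v divides z, so z = v. b = v and b ≤ q, thus v ≤ q. Since q ≤ v, v = q. Since z = v, z = q.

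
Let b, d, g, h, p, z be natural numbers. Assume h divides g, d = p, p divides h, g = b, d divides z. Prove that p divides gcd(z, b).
d = p and d divides z, thus p divides z. From p divides h and h divides g, p divides g. g = b, so p divides b. Because p divides z, p divides gcd(z, b).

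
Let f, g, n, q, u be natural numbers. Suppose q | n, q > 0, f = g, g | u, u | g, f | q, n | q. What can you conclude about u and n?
u ≤ n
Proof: g | u and u | g, therefore g = u. From f = g, f = u. From q | n and n | q, q = n. Because f | q and q > 0, f ≤ q. q = n, so f ≤ n. f = u, so u ≤ n.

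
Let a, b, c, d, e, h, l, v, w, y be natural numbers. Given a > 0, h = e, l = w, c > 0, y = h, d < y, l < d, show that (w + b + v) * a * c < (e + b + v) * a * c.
y = h and h = e, hence y = e. From d < y, d < e. l < d, so l < e. From l = w, w < e. Then w + b < e + b. Then w + b + v < e + b + v. Since a > 0, (w + b + v) * a < (e + b + v) * a. c > 0, so (w + b + v) * a * c < (e + b + v) * a * c.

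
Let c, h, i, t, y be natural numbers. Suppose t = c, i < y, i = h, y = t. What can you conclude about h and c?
h < c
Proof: Because y = t and t = c, y = c. Because i < y, i < c. Since i = h, h < c.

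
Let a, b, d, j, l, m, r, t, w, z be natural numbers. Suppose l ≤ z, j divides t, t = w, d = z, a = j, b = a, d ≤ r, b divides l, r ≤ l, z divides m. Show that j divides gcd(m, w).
Since d ≤ r and r ≤ l, d ≤ l. Since d = z, z ≤ l. Since l ≤ z, l = z. b = a and a = j, therefore b = j. Because b divides l, j divides l. Since l = z, j divides z. z divides m, so j divides m. t = w and j divides t, therefore j divides w. j divides m, so j divides gcd(m, w).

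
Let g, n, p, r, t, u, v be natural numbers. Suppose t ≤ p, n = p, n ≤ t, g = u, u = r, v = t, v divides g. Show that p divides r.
n = p and n ≤ t, thus p ≤ t. t ≤ p, so t = p. Because g = u and u = r, g = r. Since v = t and v divides g, t divides g. g = r, so t divides r. t = p, so p divides r.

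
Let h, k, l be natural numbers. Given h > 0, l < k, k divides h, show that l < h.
k divides h and h > 0, therefore k ≤ h. Since l < k, l < h.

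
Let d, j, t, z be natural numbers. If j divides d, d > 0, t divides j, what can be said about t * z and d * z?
t * z ≤ d * z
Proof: From t divides j and j divides d, t divides d. Since d > 0, t ≤ d. By multiplying by a non-negative, t * z ≤ d * z.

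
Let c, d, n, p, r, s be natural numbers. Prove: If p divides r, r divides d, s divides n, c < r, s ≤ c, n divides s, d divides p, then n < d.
d divides p and p divides r, hence d divides r. r divides d, so r = d. s divides n and n divides s, so s = n. Since s ≤ c and c < r, s < r. Since s = n, n < r. Since r = d, n < d.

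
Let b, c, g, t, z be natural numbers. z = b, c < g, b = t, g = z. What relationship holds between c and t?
c < t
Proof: g = z and z = b, thus g = b. Since b = t, g = t. c < g, so c < t.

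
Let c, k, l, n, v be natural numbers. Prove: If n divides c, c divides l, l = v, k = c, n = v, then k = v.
l = v and c divides l, therefore c divides v. n = v and n divides c, so v divides c. Since c divides v, c = v. k = c, so k = v.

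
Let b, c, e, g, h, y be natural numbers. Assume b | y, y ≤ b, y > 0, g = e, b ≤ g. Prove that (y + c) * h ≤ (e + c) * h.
From b | y and y > 0, b ≤ y. Since y ≤ b, b = y. g = e and b ≤ g, therefore b ≤ e. b = y, so y ≤ e. Then y + c ≤ e + c. Then (y + c) * h ≤ (e + c) * h.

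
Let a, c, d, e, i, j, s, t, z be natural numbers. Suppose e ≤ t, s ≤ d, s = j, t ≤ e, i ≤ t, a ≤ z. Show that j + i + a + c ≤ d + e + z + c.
Since s = j and s ≤ d, j ≤ d. t ≤ e and e ≤ t, so t = e. Since i ≤ t, i ≤ e. Since a ≤ z, i + a ≤ e + z. From j ≤ d, j + i + a ≤ d + e + z. Then j + i + a + c ≤ d + e + z + c.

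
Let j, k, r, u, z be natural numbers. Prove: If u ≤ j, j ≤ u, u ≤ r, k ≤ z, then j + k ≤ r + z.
u ≤ j and j ≤ u, therefore u = j. Since u ≤ r, j ≤ r. From k ≤ z, j + k ≤ r + z.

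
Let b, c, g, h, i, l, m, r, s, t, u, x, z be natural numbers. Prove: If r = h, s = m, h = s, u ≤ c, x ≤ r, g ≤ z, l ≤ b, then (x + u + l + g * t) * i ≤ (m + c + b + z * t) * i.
r = h and h = s, hence r = s. Since s = m, r = m. x ≤ r, so x ≤ m. u ≤ c and l ≤ b, thus u + l ≤ c + b. Because g ≤ z, by multiplying by a non-negative, g * t ≤ z * t. u + l ≤ c + b, so u + l + g * t ≤ c + b + z * t. From x ≤ m, x + u + l + g * t ≤ m + c + b + z * t. By multiplying by a non-negative, (x + u + l + g * t) * i ≤ (m + c + b + z * t) * i.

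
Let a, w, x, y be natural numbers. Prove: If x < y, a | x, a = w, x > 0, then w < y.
a = w and a | x, so w | x. x > 0, so w ≤ x. Because x < y, w < y.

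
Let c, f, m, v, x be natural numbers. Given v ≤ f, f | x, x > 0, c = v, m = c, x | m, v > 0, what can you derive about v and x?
v = x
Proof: Because f | x and x > 0, f ≤ x. Since v ≤ f, v ≤ x. m = c and x | m, hence x | c. Since c = v, x | v. v > 0, so x ≤ v. Since v ≤ x, v = x.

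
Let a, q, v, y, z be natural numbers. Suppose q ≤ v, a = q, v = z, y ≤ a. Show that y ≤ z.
Since a = q and y ≤ a, y ≤ q. q ≤ v, so y ≤ v. v = z, so y ≤ z.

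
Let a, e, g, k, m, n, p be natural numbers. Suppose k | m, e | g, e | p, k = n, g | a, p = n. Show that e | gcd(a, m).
Since e | g and g | a, e | a. Because p = n and e | p, e | n. k = n and k | m, therefore n | m. e | n, so e | m. Since e | a, e | gcd(a, m).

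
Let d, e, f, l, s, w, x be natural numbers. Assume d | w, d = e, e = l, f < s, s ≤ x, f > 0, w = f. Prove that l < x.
Because d = e and d | w, e | w. w = f, so e | f. Since f > 0, e ≤ f. Since f < s and s ≤ x, f < x. e ≤ f, so e < x. Since e = l, l < x.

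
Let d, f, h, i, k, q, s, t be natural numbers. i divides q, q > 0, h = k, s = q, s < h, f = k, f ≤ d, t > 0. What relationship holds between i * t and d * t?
i * t < d * t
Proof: i divides q and q > 0, thus i ≤ q. s = q and s < h, so q < h. h = k, so q < k. Since i ≤ q, i < k. Since f = k and f ≤ d, k ≤ d. i < k, so i < d. Since t > 0, by multiplying by a positive, i * t < d * t.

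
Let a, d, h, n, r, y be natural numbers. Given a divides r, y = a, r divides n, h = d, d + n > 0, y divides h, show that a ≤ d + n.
From y = a and y divides h, a divides h. Since h = d, a divides d. Because a divides r and r divides n, a divides n. Since a divides d, a divides d + n. From d + n > 0, a ≤ d + n.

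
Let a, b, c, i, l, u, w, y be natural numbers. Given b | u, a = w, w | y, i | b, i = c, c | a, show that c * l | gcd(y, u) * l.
Because a = w and c | a, c | w. Since w | y, c | y. i | b and b | u, hence i | u. i = c, so c | u. Since c | y, c | gcd(y, u). Then c * l | gcd(y, u) * l.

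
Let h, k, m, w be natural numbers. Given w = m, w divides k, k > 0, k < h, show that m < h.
Because w divides k and k > 0, w ≤ k. Since k < h, w < h. Since w = m, m < h.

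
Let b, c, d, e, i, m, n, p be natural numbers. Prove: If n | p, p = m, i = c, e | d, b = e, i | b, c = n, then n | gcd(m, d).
p = m and n | p, so n | m. From i = c and c = n, i = n. b = e and i | b, so i | e. i = n, so n | e. Since e | d, n | d. n | m, so n | gcd(m, d).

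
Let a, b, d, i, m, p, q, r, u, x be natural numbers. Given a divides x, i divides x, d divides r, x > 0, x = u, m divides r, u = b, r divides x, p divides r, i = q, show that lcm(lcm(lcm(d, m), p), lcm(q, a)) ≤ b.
Since x = u and u = b, x = b. d divides r and m divides r, so lcm(d, m) divides r. p divides r, so lcm(lcm(d, m), p) divides r. r divides x, so lcm(lcm(d, m), p) divides x. Because i = q and i divides x, q divides x. a divides x, so lcm(q, a) divides x. Since lcm(lcm(d, m), p) divides x, lcm(lcm(lcm(d, m), p), lcm(q, a)) divides x. From x > 0, lcm(lcm(lcm(d, m), p), lcm(q, a)) ≤ x. Because x = b, lcm(lcm(lcm(d, m), p), lcm(q, a)) ≤ b.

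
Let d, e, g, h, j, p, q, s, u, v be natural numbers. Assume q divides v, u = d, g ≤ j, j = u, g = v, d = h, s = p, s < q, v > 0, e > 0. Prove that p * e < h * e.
s = p and s < q, hence p < q. j = u and u = d, therefore j = d. Since d = h, j = h. q divides v and v > 0, hence q ≤ v. From g = v and g ≤ j, v ≤ j. Since q ≤ v, q ≤ j. Since j = h, q ≤ h. From p < q, p < h. Since e > 0, by multiplying by a positive, p * e < h * e.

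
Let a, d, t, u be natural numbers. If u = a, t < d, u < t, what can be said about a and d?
a < d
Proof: u < t and t < d, thus u < d. Since u = a, a < d.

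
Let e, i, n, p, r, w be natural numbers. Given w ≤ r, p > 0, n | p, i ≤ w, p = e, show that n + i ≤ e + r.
Since n | p and p > 0, n ≤ p. Since p = e, n ≤ e. i ≤ w and w ≤ r, therefore i ≤ r. From n ≤ e, n + i ≤ e + r.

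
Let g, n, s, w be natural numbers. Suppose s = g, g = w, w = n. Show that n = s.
Since s = g and g = w, s = w. From w = n, s = n. Then n = s.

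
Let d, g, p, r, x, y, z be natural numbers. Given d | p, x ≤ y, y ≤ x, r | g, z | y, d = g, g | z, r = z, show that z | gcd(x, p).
Since y ≤ x and x ≤ y, y = x. From z | y, z | x. r = z and r | g, hence z | g. Because g | z, g = z. From d = g, d = z. Since d | p, z | p. z | x, so z | gcd(x, p).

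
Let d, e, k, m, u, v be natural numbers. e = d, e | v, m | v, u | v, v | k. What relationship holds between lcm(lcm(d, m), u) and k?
lcm(lcm(d, m), u) | k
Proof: e = d and e | v, hence d | v. m | v, so lcm(d, m) | v. Since u | v, lcm(lcm(d, m), u) | v. Since v | k, lcm(lcm(d, m), u) | k.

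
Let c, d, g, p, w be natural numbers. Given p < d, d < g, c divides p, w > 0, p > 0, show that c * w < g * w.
c divides p and p > 0, therefore c ≤ p. p < d and d < g, thus p < g. c ≤ p, so c < g. Since w > 0, by multiplying by a positive, c * w < g * w.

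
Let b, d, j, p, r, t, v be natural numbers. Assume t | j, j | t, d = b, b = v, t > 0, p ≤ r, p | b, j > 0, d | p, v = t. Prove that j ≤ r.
b = v and v = t, thus b = t. Because t | j and j > 0, t ≤ j. Since j | t and t > 0, j ≤ t. t ≤ j, so t = j. From b = t, b = j. d = b and d | p, so b | p. p | b, so p = b. p ≤ r, so b ≤ r. b = j, so j ≤ r.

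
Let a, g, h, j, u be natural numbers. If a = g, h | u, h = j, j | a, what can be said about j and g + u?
j | g + u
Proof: Because a = g and j | a, j | g. h = j and h | u, so j | u. j | g, so j | g + u.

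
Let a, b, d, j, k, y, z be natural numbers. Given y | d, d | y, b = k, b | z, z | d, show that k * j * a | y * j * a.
d | y and y | d, thus d = y. Since b = k and b | z, k | z. Since z | d, k | d. From d = y, k | y. Then k * j | y * j. Then k * j * a | y * j * a.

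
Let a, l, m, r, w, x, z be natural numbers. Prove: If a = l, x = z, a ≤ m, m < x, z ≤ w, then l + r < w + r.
a ≤ m and m < x, hence a < x. Since x = z, a < z. z ≤ w, so a < w. a = l, so l < w. Then l + r < w + r.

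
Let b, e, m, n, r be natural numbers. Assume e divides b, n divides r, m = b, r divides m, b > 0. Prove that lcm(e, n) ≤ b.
m = b and r divides m, hence r divides b. Since n divides r, n divides b. From e divides b, lcm(e, n) divides b. From b > 0, lcm(e, n) ≤ b.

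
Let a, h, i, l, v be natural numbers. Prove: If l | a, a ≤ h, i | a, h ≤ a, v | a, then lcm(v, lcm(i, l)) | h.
a ≤ h and h ≤ a, hence a = h. i | a and l | a, therefore lcm(i, l) | a. v | a, so lcm(v, lcm(i, l)) | a. Because a = h, lcm(v, lcm(i, l)) | h.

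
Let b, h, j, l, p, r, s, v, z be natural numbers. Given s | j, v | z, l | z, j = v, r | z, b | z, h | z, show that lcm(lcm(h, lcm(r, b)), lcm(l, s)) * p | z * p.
r | z and b | z, therefore lcm(r, b) | z. h | z, so lcm(h, lcm(r, b)) | z. Because j = v and s | j, s | v. v | z, so s | z. l | z, so lcm(l, s) | z. lcm(h, lcm(r, b)) | z, so lcm(lcm(h, lcm(r, b)), lcm(l, s)) | z. Then lcm(lcm(h, lcm(r, b)), lcm(l, s)) * p | z * p.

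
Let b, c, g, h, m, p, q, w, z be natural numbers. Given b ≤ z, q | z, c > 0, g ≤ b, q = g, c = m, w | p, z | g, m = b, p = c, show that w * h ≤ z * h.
Because c = m and m = b, c = b. q = g and q | z, so g | z. Because z | g, g = z. Since g ≤ b, z ≤ b. Because b ≤ z, b = z. c = b, so c = z. p = c and w | p, therefore w | c. Since c > 0, w ≤ c. Since c = z, w ≤ z. Then w * h ≤ z * h.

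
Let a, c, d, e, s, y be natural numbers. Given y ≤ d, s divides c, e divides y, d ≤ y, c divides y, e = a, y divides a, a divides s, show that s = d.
s divides c and c divides y, therefore s divides y. e = a and e divides y, thus a divides y. y divides a, so a = y. Since a divides s, y divides s. Since s divides y, s = y. y ≤ d and d ≤ y, hence y = d. Since s = y, s = d.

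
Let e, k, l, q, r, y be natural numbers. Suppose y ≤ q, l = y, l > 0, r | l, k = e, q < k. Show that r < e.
From r | l and l > 0, r ≤ l. Because l = y, r ≤ y. y ≤ q and q < k, therefore y < k. k = e, so y < e. r ≤ y, so r < e.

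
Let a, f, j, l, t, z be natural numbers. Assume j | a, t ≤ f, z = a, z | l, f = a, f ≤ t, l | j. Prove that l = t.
t ≤ f and f ≤ t, hence t = f. Since f = a, t = a. z = a and z | l, so a | l. l | j and j | a, hence l | a. Since a | l, a = l. Since t = a, t = l. Then l = t.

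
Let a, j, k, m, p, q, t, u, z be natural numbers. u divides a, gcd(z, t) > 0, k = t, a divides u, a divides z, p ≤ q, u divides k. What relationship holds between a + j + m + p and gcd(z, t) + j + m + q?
a + j + m + p ≤ gcd(z, t) + j + m + q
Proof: u divides a and a divides u, hence u = a. From k = t and u divides k, u divides t. u = a, so a divides t. a divides z, so a divides gcd(z, t). gcd(z, t) > 0, so a ≤ gcd(z, t). Then a + j ≤ gcd(z, t) + j. Then a + j + m ≤ gcd(z, t) + j + m. p ≤ q, so a + j + m + p ≤ gcd(z, t) + j + m + q.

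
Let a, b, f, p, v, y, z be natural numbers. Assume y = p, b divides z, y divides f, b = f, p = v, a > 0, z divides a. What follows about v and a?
v ≤ a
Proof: y = p and p = v, therefore y = v. b = f and b divides z, thus f divides z. Because z divides a, f divides a. Since y divides f, y divides a. a > 0, so y ≤ a. From y = v, v ≤ a.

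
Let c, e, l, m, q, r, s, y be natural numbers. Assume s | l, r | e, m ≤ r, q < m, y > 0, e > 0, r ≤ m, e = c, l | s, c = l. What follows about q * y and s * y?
q * y < s * y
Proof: l | s and s | l, hence l = s. r ≤ m and m ≤ r, thus r = m. From r | e and e > 0, r ≤ e. Since r = m, m ≤ e. Since e = c, m ≤ c. q < m, so q < c. c = l, so q < l. Since l = s, q < s. Since y > 0, q * y < s * y.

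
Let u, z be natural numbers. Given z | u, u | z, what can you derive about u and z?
u = z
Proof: From z | u and u | z, z = u. Then u = z.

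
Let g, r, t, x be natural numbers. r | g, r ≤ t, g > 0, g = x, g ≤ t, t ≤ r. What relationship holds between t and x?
t = x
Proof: r ≤ t and t ≤ r, thus r = t. r | g, so t | g. Since g > 0, t ≤ g. g ≤ t, so t = g. Since g = x, t = x.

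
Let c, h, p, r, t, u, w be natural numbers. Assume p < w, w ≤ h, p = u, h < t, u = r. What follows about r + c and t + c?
r + c < t + c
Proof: Because p = u and u = r, p = r. p < w and w ≤ h, hence p < h. p = r, so r < h. h < t, so r < t. Then r + c < t + c.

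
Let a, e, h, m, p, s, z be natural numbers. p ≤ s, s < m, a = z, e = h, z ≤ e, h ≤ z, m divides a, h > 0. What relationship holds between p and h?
p < h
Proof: e = h and z ≤ e, so z ≤ h. Since h ≤ z, z = h. Since a = z, a = h. m divides a, so m divides h. Since h > 0, m ≤ h. s < m, so s < h. Since p ≤ s, p < h.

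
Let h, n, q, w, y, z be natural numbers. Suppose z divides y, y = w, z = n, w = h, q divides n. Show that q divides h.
Since y = w and w = h, y = h. Since z = n and z divides y, n divides y. y = h, so n divides h. Since q divides n, q divides h.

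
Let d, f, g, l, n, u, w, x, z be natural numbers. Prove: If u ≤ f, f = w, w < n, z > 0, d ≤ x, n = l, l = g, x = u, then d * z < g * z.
x = u and d ≤ x, hence d ≤ u. n = l and l = g, hence n = g. f = w and u ≤ f, hence u ≤ w. Since w < n, u < n. Since n = g, u < g. d ≤ u, so d < g. Since z > 0, d * z < g * z.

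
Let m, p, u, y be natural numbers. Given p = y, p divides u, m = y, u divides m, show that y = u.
Because p = y and p divides u, y divides u. m = y and u divides m, therefore u divides y. From y divides u, y = u.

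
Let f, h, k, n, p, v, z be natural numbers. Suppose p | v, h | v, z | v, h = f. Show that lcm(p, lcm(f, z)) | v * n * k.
Since h = f and h | v, f | v. z | v, so lcm(f, z) | v. p | v, so lcm(p, lcm(f, z)) | v. Then lcm(p, lcm(f, z)) | v * n. Then lcm(p, lcm(f, z)) | v * n * k.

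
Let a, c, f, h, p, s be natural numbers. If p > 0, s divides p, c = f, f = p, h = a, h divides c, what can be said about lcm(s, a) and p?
lcm(s, a) ≤ p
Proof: c = f and f = p, thus c = p. Since h divides c, h divides p. h = a, so a divides p. s divides p, so lcm(s, a) divides p. p > 0, so lcm(s, a) ≤ p.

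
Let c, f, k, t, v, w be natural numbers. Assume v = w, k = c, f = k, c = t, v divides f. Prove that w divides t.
Since k = c and c = t, k = t. f = k and v divides f, thus v divides k. Since v = w, w divides k. k = t, so w divides t.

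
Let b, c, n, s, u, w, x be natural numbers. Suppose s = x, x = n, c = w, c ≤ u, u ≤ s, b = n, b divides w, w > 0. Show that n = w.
s = x and x = n, thus s = n. c = w and c ≤ u, thus w ≤ u. Since u ≤ s, w ≤ s. Since s = n, w ≤ n. b = n and b divides w, thus n divides w. Because w > 0, n ≤ w. Because w ≤ n, w = n. Then n = w.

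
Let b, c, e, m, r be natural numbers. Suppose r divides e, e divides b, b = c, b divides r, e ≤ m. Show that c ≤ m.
b divides r and r divides e, so b divides e. Since e divides b, e = b. Since b = c, e = c. Since e ≤ m, c ≤ m.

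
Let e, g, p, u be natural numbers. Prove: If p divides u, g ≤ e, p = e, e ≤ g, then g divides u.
e ≤ g and g ≤ e, therefore e = g. From p = e, p = g. Since p divides u, g divides u.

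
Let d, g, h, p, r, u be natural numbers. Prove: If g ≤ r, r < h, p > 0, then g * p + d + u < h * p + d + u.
Because g ≤ r and r < h, g < h. p > 0, so g * p < h * p. Then g * p + d < h * p + d. Then g * p + d + u < h * p + d + u.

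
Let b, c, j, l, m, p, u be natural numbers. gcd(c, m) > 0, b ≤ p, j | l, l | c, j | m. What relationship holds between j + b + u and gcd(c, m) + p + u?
j + b + u ≤ gcd(c, m) + p + u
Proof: Since j | l and l | c, j | c. j | m, so j | gcd(c, m). gcd(c, m) > 0, so j ≤ gcd(c, m). Since b ≤ p, j + b ≤ gcd(c, m) + p. Then j + b + u ≤ gcd(c, m) + p + u.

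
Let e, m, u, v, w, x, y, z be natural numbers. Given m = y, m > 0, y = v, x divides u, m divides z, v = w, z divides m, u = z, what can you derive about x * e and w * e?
x * e ≤ w * e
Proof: Since y = v and v = w, y = w. Since z divides m and m divides z, z = m. u = z and x divides u, hence x divides z. z = m, so x divides m. m > 0, so x ≤ m. m = y, so x ≤ y. y = w, so x ≤ w. By multiplying by a non-negative, x * e ≤ w * e.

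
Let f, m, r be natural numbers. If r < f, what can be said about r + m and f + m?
r + m < f + m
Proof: From r < f, by adding to both sides, r + m < f + m.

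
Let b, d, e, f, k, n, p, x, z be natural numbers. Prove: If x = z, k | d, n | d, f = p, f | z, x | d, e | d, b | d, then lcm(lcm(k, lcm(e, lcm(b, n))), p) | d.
b | d and n | d, therefore lcm(b, n) | d. Since e | d, lcm(e, lcm(b, n)) | d. k | d, so lcm(k, lcm(e, lcm(b, n))) | d. f = p and f | z, so p | z. x = z and x | d, so z | d. p | z, so p | d. lcm(k, lcm(e, lcm(b, n))) | d, so lcm(lcm(k, lcm(e, lcm(b, n))), p) | d.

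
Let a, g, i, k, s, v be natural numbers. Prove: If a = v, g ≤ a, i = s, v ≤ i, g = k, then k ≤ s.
Because a = v and g ≤ a, g ≤ v. From i = s and v ≤ i, v ≤ s. g ≤ v, so g ≤ s. Since g = k, k ≤ s.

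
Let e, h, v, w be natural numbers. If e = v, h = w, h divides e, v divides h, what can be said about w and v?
w = v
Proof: e = v and h divides e, hence h divides v. Since v divides h, v = h. h = w, so v = w. Then w = v.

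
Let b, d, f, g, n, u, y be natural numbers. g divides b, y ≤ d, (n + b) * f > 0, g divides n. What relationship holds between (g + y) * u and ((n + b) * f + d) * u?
(g + y) * u ≤ ((n + b) * f + d) * u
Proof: Because g divides n and g divides b, g divides n + b. Then g divides (n + b) * f. (n + b) * f > 0, so g ≤ (n + b) * f. Because y ≤ d, g + y ≤ (n + b) * f + d. By multiplying by a non-negative, (g + y) * u ≤ ((n + b) * f + d) * u.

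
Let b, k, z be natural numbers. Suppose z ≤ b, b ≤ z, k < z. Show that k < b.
z ≤ b and b ≤ z, so z = b. k < z, so k < b.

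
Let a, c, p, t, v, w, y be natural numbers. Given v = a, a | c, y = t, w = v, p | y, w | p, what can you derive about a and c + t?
a | c + t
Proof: w = v and v = a, hence w = a. From w | p and p | y, w | y. From w = a, a | y. y = t, so a | t. a | c, so a | c + t.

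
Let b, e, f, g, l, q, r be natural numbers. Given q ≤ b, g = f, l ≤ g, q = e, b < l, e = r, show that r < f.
Because q = e and e = r, q = r. q ≤ b, so r ≤ b. b < l and l ≤ g, thus b < g. g = f, so b < f. r ≤ b, so r < f.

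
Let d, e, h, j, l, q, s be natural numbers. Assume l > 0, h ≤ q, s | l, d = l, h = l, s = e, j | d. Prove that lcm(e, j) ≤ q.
s = e and s | l, therefore e | l. d = l and j | d, thus j | l. Since e | l, lcm(e, j) | l. Since l > 0, lcm(e, j) ≤ l. Because h = l and h ≤ q, l ≤ q. Since lcm(e, j) ≤ l, lcm(e, j) ≤ q.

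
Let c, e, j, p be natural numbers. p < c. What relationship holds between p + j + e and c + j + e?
p + j + e < c + j + e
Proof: Since p < c, p + j < c + j. Then p + j + e < c + j + e.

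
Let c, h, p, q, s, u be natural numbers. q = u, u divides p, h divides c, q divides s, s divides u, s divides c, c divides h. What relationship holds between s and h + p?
s divides h + p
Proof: Because c divides h and h divides c, c = h. Since s divides c, s divides h. q = u and q divides s, therefore u divides s. s divides u, so u = s. u divides p, so s divides p. Since s divides h, s divides h + p.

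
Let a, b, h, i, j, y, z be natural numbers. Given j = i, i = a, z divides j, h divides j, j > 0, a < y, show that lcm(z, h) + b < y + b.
j = i and i = a, thus j = a. Because z divides j and h divides j, lcm(z, h) divides j. Since j > 0, lcm(z, h) ≤ j. Since j = a, lcm(z, h) ≤ a. Since a < y, lcm(z, h) < y. Then lcm(z, h) + b < y + b.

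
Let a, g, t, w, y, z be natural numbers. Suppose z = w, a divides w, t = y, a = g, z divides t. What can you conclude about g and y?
g divides y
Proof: a = g and a divides w, so g divides w. From z = w and z divides t, w divides t. g divides w, so g divides t. Since t = y, g divides y.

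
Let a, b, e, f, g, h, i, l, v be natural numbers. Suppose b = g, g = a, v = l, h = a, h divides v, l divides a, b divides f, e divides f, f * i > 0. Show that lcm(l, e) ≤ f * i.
Since b = g and g = a, b = a. h = a and h divides v, so a divides v. v = l, so a divides l. Since l divides a, a = l. b = a, so b = l. b divides f, so l divides f. e divides f, so lcm(l, e) divides f. Then lcm(l, e) divides f * i. Since f * i > 0, lcm(l, e) ≤ f * i.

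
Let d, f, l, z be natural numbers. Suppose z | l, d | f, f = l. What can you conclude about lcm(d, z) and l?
lcm(d, z) | l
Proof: f = l and d | f, so d | l. z | l, so lcm(d, z) | l.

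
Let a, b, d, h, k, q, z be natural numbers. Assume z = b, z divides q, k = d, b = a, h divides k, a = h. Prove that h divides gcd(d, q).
Because k = d and h divides k, h divides d. z = b and b = a, therefore z = a. Since a = h, z = h. z divides q, so h divides q. h divides d, so h divides gcd(d, q).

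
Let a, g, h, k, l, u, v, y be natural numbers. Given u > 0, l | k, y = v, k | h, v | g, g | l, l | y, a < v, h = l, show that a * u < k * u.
v | g and g | l, hence v | l. y = v and l | y, thus l | v. v | l, so v = l. Since h = l and k | h, k | l. l | k, so l = k. v = l, so v = k. Since a < v, a < k. u > 0, so a * u < k * u.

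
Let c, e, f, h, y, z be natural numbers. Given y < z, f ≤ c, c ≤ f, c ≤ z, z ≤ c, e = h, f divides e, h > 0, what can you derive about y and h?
y < h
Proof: f ≤ c and c ≤ f, therefore f = c. From c ≤ z and z ≤ c, c = z. f = c, so f = z. Because e = h and f divides e, f divides h. h > 0, so f ≤ h. f = z, so z ≤ h. y < z, so y < h.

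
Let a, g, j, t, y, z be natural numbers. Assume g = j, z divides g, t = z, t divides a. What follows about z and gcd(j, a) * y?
z divides gcd(j, a) * y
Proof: g = j and z divides g, thus z divides j. From t = z and t divides a, z divides a. Since z divides j, z divides gcd(j, a). Then z divides gcd(j, a) * y.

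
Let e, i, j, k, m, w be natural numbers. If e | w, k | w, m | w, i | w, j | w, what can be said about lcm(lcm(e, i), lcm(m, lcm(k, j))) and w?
lcm(lcm(e, i), lcm(m, lcm(k, j))) | w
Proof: Because e | w and i | w, lcm(e, i) | w. Because k | w and j | w, lcm(k, j) | w. Since m | w, lcm(m, lcm(k, j)) | w. Since lcm(e, i) | w, lcm(lcm(e, i), lcm(m, lcm(k, j))) | w.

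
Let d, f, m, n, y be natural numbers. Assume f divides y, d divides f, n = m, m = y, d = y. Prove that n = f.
n = m and m = y, so n = y. d = y and d divides f, thus y divides f. Since f divides y, y = f. Since n = y, n = f.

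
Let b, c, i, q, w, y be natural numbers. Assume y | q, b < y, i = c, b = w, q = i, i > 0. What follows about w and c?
w < c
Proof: Because b = w and b < y, w < y. Because q = i and y | q, y | i. Because i > 0, y ≤ i. i = c, so y ≤ c. Since w < y, w < c.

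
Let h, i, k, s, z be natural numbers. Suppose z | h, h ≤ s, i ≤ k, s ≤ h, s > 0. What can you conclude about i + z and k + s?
i + z ≤ k + s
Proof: From h ≤ s and s ≤ h, h = s. z | h, so z | s. Since s > 0, z ≤ s. Since i ≤ k, i + z ≤ k + s.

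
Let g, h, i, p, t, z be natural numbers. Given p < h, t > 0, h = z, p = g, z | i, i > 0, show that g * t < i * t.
Because p = g and p < h, g < h. Since h = z, g < z. z | i and i > 0, therefore z ≤ i. From g < z, g < i. t > 0, so g * t < i * t.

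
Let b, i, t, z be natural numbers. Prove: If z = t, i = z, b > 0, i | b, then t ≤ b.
i = z and z = t, therefore i = t. i | b and b > 0, so i ≤ b. Since i = t, t ≤ b.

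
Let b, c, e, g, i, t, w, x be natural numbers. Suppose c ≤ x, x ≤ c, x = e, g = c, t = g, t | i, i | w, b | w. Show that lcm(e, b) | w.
Because c ≤ x and x ≤ c, c = x. Because x = e, c = e. Since t | i and i | w, t | w. Since t = g, g | w. g = c, so c | w. c = e, so e | w. b | w, so lcm(e, b) | w.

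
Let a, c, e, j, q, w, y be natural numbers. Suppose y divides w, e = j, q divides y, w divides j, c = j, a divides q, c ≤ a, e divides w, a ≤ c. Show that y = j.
e = j and e divides w, so j divides w. w divides j, so w = j. Because y divides w, y divides j. a ≤ c and c ≤ a, so a = c. From c = j, a = j. Since a divides q, j divides q. q divides y, so j divides y. y divides j, so y = j.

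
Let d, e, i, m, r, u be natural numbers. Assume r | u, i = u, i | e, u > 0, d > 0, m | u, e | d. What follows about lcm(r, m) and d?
lcm(r, m) ≤ d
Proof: Since r | u and m | u, lcm(r, m) | u. Since u > 0, lcm(r, m) ≤ u. i | e and e | d, thus i | d. i = u, so u | d. d > 0, so u ≤ d. lcm(r, m) ≤ u, so lcm(r, m) ≤ d.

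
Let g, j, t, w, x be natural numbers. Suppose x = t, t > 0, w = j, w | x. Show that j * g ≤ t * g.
From x = t and w | x, w | t. Because w = j, j | t. t > 0, so j ≤ t. Then j * g ≤ t * g.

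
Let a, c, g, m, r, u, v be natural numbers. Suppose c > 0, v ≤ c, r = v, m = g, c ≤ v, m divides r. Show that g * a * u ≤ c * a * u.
v ≤ c and c ≤ v, so v = c. Since r = v and m divides r, m divides v. v = c, so m divides c. Since m = g, g divides c. c > 0, so g ≤ c. By multiplying by a non-negative, g * a ≤ c * a. By multiplying by a non-negative, g * a * u ≤ c * a * u.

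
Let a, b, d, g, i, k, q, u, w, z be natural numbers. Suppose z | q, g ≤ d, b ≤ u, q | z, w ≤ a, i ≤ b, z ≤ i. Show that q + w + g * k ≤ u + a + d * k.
z | q and q | z, so z = q. z ≤ i, so q ≤ i. Since i ≤ b, q ≤ b. b ≤ u, so q ≤ u. Since g ≤ d, g * k ≤ d * k. w ≤ a, so w + g * k ≤ a + d * k. q ≤ u, so q + w + g * k ≤ u + a + d * k.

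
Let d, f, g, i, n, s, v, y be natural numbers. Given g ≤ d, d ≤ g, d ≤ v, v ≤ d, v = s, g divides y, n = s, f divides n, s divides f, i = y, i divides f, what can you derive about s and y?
s = y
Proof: g ≤ d and d ≤ g, so g = d. Since d ≤ v and v ≤ d, d = v. Since g = d, g = v. Since v = s, g = s. Since g divides y, s divides y. n = s and f divides n, thus f divides s. Since s divides f, f = s. i = y and i divides f, therefore y divides f. Since f = s, y divides s. s divides y, so s = y.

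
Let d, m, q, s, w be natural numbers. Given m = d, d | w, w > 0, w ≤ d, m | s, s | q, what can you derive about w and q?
w | q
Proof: d | w and w > 0, thus d ≤ w. Since w ≤ d, d = w. m = d, so m = w. Because m | s and s | q, m | q. m = w, so w | q.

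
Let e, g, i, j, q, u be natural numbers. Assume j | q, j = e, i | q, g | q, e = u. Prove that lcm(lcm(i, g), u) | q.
i | q and g | q, therefore lcm(i, g) | q. From j = e and e = u, j = u. From j | q, u | q. lcm(i, g) | q, so lcm(lcm(i, g), u) | q.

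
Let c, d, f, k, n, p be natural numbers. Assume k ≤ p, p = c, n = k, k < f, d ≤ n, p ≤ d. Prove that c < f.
p ≤ d and d ≤ n, so p ≤ n. n = k, so p ≤ k. Since k ≤ p, k = p. p = c, so k = c. Since k < f, c < f.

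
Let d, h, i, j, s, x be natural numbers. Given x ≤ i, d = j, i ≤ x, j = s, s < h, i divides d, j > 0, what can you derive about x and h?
x < h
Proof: From i ≤ x and x ≤ i, i = x. d = j and i divides d, therefore i divides j. From i = x, x divides j. Since j > 0, x ≤ j. j = s, so x ≤ s. s < h, so x < h.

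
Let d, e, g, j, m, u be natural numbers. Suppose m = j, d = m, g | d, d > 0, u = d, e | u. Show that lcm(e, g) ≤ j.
d = m and m = j, therefore d = j. Since u = d and e | u, e | d. Since g | d, lcm(e, g) | d. Since d > 0, lcm(e, g) ≤ d. d = j, so lcm(e, g) ≤ j.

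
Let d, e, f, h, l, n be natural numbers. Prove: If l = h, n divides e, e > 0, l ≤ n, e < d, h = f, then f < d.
l = h and h = f, therefore l = f. Since n divides e and e > 0, n ≤ e. Since l ≤ n, l ≤ e. Since l = f, f ≤ e. Since e < d, f < d.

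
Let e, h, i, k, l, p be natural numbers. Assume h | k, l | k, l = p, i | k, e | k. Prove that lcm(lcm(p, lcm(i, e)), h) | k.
l = p and l | k, thus p | k. i | k and e | k, thus lcm(i, e) | k. Since p | k, lcm(p, lcm(i, e)) | k. From h | k, lcm(lcm(p, lcm(i, e)), h) | k.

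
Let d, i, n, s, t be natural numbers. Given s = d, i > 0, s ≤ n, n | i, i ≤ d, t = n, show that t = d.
Since n | i and i > 0, n ≤ i. Since i ≤ d, n ≤ d. s = d and s ≤ n, hence d ≤ n. n ≤ d, so n = d. Since t = n, t = d.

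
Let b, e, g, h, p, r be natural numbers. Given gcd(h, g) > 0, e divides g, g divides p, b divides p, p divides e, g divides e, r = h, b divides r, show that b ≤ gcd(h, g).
r = h and b divides r, so b divides h. e divides g and g divides e, thus e = g. p divides e, so p divides g. Since g divides p, p = g. From b divides p, b divides g. Because b divides h, b divides gcd(h, g). Because gcd(h, g) > 0, b ≤ gcd(h, g).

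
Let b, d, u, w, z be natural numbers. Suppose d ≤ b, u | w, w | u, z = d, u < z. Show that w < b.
u | w and w | u, so u = w. z = d and u < z, so u < d. u = w, so w < d. d ≤ b, so w < b.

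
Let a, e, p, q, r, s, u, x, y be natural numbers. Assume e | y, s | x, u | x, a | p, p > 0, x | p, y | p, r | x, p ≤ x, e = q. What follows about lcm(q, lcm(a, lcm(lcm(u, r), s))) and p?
lcm(q, lcm(a, lcm(lcm(u, r), s))) | p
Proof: Because e | y and y | p, e | p. e = q, so q | p. x | p and p > 0, thus x ≤ p. p ≤ x, so x = p. Because u | x and r | x, lcm(u, r) | x. s | x, so lcm(lcm(u, r), s) | x. x = p, so lcm(lcm(u, r), s) | p. a | p, so lcm(a, lcm(lcm(u, r), s)) | p. q | p, so lcm(q, lcm(a, lcm(lcm(u, r), s))) | p.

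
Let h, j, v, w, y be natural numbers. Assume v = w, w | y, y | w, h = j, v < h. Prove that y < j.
w | y and y | w, hence w = y. Since v = w, v = y. h = j and v < h, thus v < j. Since v = y, y < j.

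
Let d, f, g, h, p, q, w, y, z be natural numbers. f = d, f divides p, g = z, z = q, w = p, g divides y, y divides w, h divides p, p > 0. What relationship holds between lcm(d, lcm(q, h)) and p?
lcm(d, lcm(q, h)) ≤ p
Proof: Since f = d and f divides p, d divides p. From g = z and z = q, g = q. g divides y and y divides w, therefore g divides w. Since w = p, g divides p. Since g = q, q divides p. h divides p, so lcm(q, h) divides p. d divides p, so lcm(d, lcm(q, h)) divides p. p > 0, so lcm(d, lcm(q, h)) ≤ p.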